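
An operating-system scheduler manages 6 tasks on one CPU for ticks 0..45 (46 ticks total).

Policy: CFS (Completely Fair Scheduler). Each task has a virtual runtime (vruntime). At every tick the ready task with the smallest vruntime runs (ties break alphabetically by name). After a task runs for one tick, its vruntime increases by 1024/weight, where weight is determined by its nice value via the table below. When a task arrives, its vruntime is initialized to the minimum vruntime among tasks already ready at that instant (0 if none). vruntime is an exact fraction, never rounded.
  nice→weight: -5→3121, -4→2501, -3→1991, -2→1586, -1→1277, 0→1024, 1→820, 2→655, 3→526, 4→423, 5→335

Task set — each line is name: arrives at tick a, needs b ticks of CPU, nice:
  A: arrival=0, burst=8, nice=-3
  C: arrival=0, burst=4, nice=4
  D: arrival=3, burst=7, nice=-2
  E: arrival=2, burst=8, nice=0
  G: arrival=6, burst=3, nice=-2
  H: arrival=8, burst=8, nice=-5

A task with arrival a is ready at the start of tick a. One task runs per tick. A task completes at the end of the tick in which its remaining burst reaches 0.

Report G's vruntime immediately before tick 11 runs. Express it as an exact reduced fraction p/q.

vruntime(G, start of tick 11) = 2850816/1578863

t=0: vr[A=0 C=0] → run A
t=1: vr[A=1024/1991 C=0] → run C
t=2: vr[A=1024/1991 C=1024/423 E=1024/1991] → run A
t=3: vr[A=2048/1991 C=1024/423 D=1024/1991 E=1024/1991] → run D
t=4: vr[A=2048/1991 C=1024/423 D=1831424/1578863 E=1024/1991] → run E
t=5: vr[A=2048/1991 C=1024/423 D=1831424/1578863 E=3015/1991] → run A
t=6: vr[A=3072/1991 C=1024/423 D=1831424/1578863 E=3015/1991 G=1831424/1578863] → run D
t=7: vr[A=3072/1991 C=1024/423 D=2850816/1578863 E=3015/1991 G=1831424/1578863] → run G
t=8: vr[A=3072/1991 C=1024/423 D=2850816/1578863 E=3015/1991 G=2850816/1578863 H=3015/1991] → run E
t=9: vr[A=3072/1991 C=1024/423 D=2850816/1578863 E=5006/1991 G=2850816/1578863 H=3015/1991] → run H
t=10: vr[A=3072/1991 C=1024/423 D=2850816/1578863 E=5006/1991 G=2850816/1578863 H=11448599/6213911] → run A
t=11: vr[A=4096/1991 C=1024/423 D=2850816/1578863 E=5006/1991 G=2850816/1578863 H=11448599/6213911] → run D
t=12: vr[A=4096/1991 C=1024/423 D=3870208/1578863 E=5006/1991 G=2850816/1578863 H=11448599/6213911] → run G
t=13: vr[A=4096/1991 C=1024/423 D=3870208/1578863 E=5006/1991 G=3870208/1578863 H=11448599/6213911] → run H
t=14: vr[A=4096/1991 C=1024/423 D=3870208/1578863 E=5006/1991 G=3870208/1578863 H=13487383/6213911] → run A
t=15: vr[A=5120/1991 C=1024/423 D=3870208/1578863 E=5006/1991 G=3870208/1578863 H=13487383/6213911] → run H
t=16: vr[A=5120/1991 C=1024/423 D=3870208/1578863 E=5006/1991 G=3870208/1578863 H=15526167/6213911] → run C
t=17: vr[A=5120/1991 C=2048/423 D=3870208/1578863 E=5006/1991 G=3870208/1578863 H=15526167/6213911] → run D
t=18: vr[A=5120/1991 C=2048/423 D=4889600/1578863 E=5006/1991 G=3870208/1578863 H=15526167/6213911] → run G
t=19: vr[A=5120/1991 C=2048/423 D=4889600/1578863 E=5006/1991 H=15526167/6213911] → run H
t=20: vr[A=5120/1991 C=2048/423 D=4889600/1578863 E=5006/1991 H=17564951/6213911] → run E
t=21: vr[A=5120/1991 C=2048/423 D=4889600/1578863 E=6997/1991 H=17564951/6213911] → run A
t=22: vr[A=6144/1991 C=2048/423 D=4889600/1578863 E=6997/1991 H=17564951/6213911] → run H
t=23: vr[A=6144/1991 C=2048/423 D=4889600/1578863 E=6997/1991 H=19603735/6213911] → run A
t=24: vr[A=7168/1991 C=2048/423 D=4889600/1578863 E=6997/1991 H=19603735/6213911] → run D
t=25: vr[A=7168/1991 C=2048/423 D=5908992/1578863 E=6997/1991 H=19603735/6213911] → run H
t=26: vr[A=7168/1991 C=2048/423 D=5908992/1578863 E=6997/1991 H=21642519/6213911] → run H
t=27: vr[A=7168/1991 C=2048/423 D=5908992/1578863 E=6997/1991 H=23681303/6213911] → run E
t=28: vr[A=7168/1991 C=2048/423 D=5908992/1578863 E=8988/1991 H=23681303/6213911] → run A
t=29: vr[C=2048/423 D=5908992/1578863 E=8988/1991 H=23681303/6213911] → run D
t=30: vr[C=2048/423 D=6928384/1578863 E=8988/1991 H=23681303/6213911] → run H
t=31: vr[C=2048/423 D=6928384/1578863 E=8988/1991] → run D
t=32: vr[C=2048/423 E=8988/1991] → run E
t=33: vr[C=2048/423 E=10979/1991] → run C
t=34: vr[C=1024/141 E=10979/1991] → run E
t=35: vr[C=1024/141 E=12970/1991] → run E
t=36: vr[C=1024/141 E=14961/1991] → run C
t=37: vr[E=14961/1991] → run E
t=38: (idle)
t=39: (idle)
t=40: (idle)
t=41: (idle)
t=42: (idle)
t=43: (idle)
t=44: (idle)
t=45: (idle)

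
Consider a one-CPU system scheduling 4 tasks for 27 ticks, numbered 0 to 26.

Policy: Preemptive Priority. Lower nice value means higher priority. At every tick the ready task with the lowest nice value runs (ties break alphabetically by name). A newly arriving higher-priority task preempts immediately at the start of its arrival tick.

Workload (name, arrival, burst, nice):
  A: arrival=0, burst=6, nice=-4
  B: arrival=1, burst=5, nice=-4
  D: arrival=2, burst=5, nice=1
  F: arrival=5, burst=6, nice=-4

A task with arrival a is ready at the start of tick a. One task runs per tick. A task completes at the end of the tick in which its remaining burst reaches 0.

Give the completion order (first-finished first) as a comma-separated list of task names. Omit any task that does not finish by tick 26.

completion order = A, B, F, D

t=0: ready={A} → run A
t=1: ready={A,B} → run A
t=2: ready={A,B,D} → run A
t=3: ready={A,B,D} → run A
t=4: ready={A,B,D} → run A
t=5: ready={A,B,D,F} → run A
t=6: ready={B,D,F} → run B
t=7: ready={B,D,F} → run B
t=8: ready={B,D,F} → run B
t=9: ready={B,D,F} → run B
t=10: ready={B,D,F} → run B
t=11: ready={D,F} → run F
t=12: ready={D,F} → run F
t=13: ready={D,F} → run F
t=14: ready={D,F} → run F
t=15: ready={D,F} → run F
t=16: ready={D,F} → run F
t=17: ready={D} → run D
t=18: ready={D} → run D
t=19: ready={D} → run D
t=20: ready={D} → run D
t=21: ready={D} → run D
t=22: (idle)
t=23: (idle)
t=24: (idle)
t=25: (idle)
t=26: (idle)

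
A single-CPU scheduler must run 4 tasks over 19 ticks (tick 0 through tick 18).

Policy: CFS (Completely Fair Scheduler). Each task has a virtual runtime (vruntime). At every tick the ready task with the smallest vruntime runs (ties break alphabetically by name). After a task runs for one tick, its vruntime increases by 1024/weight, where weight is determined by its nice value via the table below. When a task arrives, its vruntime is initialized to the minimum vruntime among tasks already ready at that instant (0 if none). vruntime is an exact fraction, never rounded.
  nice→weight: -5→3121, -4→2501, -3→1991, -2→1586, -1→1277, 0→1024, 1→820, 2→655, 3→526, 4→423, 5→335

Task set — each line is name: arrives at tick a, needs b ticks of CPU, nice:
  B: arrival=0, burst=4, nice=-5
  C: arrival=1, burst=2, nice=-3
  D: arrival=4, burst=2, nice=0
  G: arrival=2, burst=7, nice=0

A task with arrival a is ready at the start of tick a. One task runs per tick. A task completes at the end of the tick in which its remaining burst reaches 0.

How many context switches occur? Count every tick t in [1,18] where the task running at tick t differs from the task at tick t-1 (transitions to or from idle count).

t=0: vr[B=0] → run B
t=1: vr[B=1024/3121 C=1024/3121] → run B
t=2: vr[B=2048/3121 C=1024/3121 G=1024/3121] → run C
t=3: vr[B=2048/3121 C=5234688/6213911 G=1024/3121] → run G
t=4: vr[B=2048/3121 C=5234688/6213911 D=2048/3121 G=4145/3121] → run B
t=5: vr[B=3072/3121 C=5234688/6213911 D=2048/3121 G=4145/3121] → run D
t=6: vr[B=3072/3121 C=5234688/6213911 D=5169/3121 G=4145/3121] → run C
t=7: vr[B=3072/3121 D=5169/3121 G=4145/3121] → run B
t=8: vr[D=5169/3121 G=4145/3121] → run G
t=9: vr[D=5169/3121 G=7266/3121] → run D
t=10: vr[G=7266/3121] → run G
t=11: vr[G=10387/3121] → run G
t=12: vr[G=13508/3121] → run G
t=13: vr[G=16629/3121] → run G
t=14: vr[G=19750/3121] → run G
t=15: (idle)
t=16: (idle)
t=17: (idle)
t=18: (idle)

context switches = 10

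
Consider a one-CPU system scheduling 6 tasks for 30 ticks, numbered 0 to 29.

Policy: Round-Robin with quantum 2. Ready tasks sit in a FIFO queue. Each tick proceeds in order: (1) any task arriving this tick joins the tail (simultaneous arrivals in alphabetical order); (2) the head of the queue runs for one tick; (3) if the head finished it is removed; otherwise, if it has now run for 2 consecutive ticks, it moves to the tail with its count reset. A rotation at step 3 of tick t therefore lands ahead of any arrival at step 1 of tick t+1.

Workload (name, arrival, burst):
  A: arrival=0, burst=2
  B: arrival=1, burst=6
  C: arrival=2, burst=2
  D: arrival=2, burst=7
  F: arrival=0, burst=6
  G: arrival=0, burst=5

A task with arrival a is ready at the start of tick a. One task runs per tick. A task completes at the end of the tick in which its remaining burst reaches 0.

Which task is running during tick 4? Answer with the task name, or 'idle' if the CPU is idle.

t=0: queue=[A,F,G] q_used=0 → run A
t=1: queue=[A,F,G,B] q_used=1 → run A
t=2: queue=[F,G,B,C,D] q_used=0 → run F
t=3: queue=[F,G,B,C,D] q_used=1 → run F
t=4: queue=[G,B,C,D,F] q_used=0 → run G
t=5: queue=[G,B,C,D,F] q_used=1 → run G
t=6: queue=[B,C,D,F,G] q_used=0 → run B
t=7: queue=[B,C,D,F,G] q_used=1 → run B
t=8: queue=[C,D,F,G,B] q_used=0 → run C
t=9: queue=[C,D,F,G,B] q_used=1 → run C
t=10: queue=[D,F,G,B] q_used=0 → run D
t=11: queue=[D,F,G,B] q_used=1 → run D
t=12: queue=[F,G,B,D] q_used=0 → run F
t=13: queue=[F,G,B,D] q_used=1 → run F
t=14: queue=[G,B,D,F] q_used=0 → run G
t=15: queue=[G,B,D,F] q_used=1 → run G
t=16: queue=[B,D,F,G] q_used=0 → run B
t=17: queue=[B,D,F,G] q_used=1 → run B
t=18: queue=[D,F,G,B] q_used=0 → run D
t=19: queue=[D,F,G,B] q_used=1 → run D
t=20: queue=[F,G,B,D] q_used=0 → run F
t=21: queue=[F,G,B,D] q_used=1 → run F
t=22: queue=[G,B,D] q_used=0 → run G
t=23: queue=[B,D] q_used=0 → run B
t=24: queue=[B,D] q_used=1 → run B
t=25: queue=[D] q_used=0 → run D
t=26: queue=[D] q_used=1 → run D
t=27: queue=[D] q_used=0 → run D
t=28: (idle)
t=29: (idle)

running at tick 4 = G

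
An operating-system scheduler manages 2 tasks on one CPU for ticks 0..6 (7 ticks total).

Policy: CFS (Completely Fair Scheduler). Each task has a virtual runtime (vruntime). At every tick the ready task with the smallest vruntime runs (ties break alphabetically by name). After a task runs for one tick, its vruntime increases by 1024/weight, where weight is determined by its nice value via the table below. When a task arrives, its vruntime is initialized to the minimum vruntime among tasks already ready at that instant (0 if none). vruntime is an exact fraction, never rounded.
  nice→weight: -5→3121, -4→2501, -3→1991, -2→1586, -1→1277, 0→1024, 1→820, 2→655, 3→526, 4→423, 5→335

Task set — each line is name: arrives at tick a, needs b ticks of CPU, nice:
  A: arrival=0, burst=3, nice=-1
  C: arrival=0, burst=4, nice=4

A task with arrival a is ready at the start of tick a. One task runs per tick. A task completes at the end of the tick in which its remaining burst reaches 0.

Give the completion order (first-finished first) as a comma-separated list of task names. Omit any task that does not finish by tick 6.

t=0: vr[A=0 C=0] → run A
t=1: vr[A=1024/1277 C=0] → run C
t=2: vr[A=1024/1277 C=1024/423] → run A
t=3: vr[A=2048/1277 C=1024/423] → run A
t=4: vr[C=1024/423] → run C
t=5: vr[C=2048/423] → run C
t=6: vr[C=1024/141] → run C

completion order = A, C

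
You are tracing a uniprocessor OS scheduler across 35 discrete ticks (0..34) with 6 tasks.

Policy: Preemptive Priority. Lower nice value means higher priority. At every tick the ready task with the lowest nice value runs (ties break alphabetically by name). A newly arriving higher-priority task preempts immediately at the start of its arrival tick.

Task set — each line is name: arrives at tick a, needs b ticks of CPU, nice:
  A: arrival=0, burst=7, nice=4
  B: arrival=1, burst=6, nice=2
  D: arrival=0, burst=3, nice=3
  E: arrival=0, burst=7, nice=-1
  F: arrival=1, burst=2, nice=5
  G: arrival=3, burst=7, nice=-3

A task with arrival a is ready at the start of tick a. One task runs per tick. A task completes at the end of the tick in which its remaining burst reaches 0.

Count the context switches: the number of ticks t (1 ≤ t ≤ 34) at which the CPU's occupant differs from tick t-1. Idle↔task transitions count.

context switches = 7

t=0: ready={A,D,E} → run E
t=1: ready={A,B,D,E,F} → run E
t=2: ready={A,B,D,E,F} → run E
t=3: ready={A,B,D,E,F,G} → run G
t=4: ready={A,B,D,E,F,G} → run G
t=5: ready={A,B,D,E,F,G} → run G
t=6: ready={A,B,D,E,F,G} → run G
t=7: ready={A,B,D,E,F,G} → run G
t=8: ready={A,B,D,E,F,G} → run G
t=9: ready={A,B,D,E,F,G} → run G
t=10: ready={A,B,D,E,F} → run E
t=11: ready={A,B,D,E,F} → run E
t=12: ready={A,B,D,E,F} → run E
t=13: ready={A,B,D,E,F} → run E
t=14: ready={A,B,D,F} → run B
t=15: ready={A,B,D,F} → run B
t=16: ready={A,B,D,F} → run B
t=17: ready={A,B,D,F} → run B
t=18: ready={A,B,D,F} → run B
t=19: ready={A,B,D,F} → run B
t=20: ready={A,D,F} → run D
t=21: ready={A,D,F} → run D
t=22: ready={A,D,F} → run D
t=23: ready={A,F} → run A
t=24: ready={A,F} → run A
t=25: ready={A,F} → run A
t=26: ready={A,F} → run A
t=27: ready={A,F} → run A
t=28: ready={A,F} → run A
t=29: ready={A,F} → run A
t=30: ready={F} → run F
t=31: ready={F} → run F
t=32: (idle)
t=33: (idle)
t=34: (idle)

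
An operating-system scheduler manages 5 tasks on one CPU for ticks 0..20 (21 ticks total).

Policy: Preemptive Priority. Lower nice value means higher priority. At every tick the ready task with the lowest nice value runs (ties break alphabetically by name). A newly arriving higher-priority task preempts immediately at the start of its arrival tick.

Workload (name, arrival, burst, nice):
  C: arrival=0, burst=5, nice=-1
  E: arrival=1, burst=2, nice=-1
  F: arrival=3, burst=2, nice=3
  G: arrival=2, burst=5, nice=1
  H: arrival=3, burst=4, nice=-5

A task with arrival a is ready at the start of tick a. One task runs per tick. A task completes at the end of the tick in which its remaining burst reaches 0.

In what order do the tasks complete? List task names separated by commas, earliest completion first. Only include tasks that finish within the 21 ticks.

t=0: ready={C} → run C
t=1: ready={C,E} → run C
t=2: ready={C,E,G} → run C
t=3: ready={C,E,F,G,H} → run H
t=4: ready={C,E,F,G,H} → run H
t=5: ready={C,E,F,G,H} → run H
t=6: ready={C,E,F,G,H} → run H
t=7: ready={C,E,F,G} → run C
t=8: ready={C,E,F,G} → run C
t=9: ready={E,F,G} → run E
t=10: ready={E,F,G} → run E
t=11: ready={F,G} → run G
t=12: ready={F,G} → run G
t=13: ready={F,G} → run G
t=14: ready={F,G} → run G
t=15: ready={F,G} → run G
t=16: ready={F} → run F
t=17: ready={F} → run F
t=18: (idle)
t=19: (idle)
t=20: (idle)

completion order = H, C, E, G, F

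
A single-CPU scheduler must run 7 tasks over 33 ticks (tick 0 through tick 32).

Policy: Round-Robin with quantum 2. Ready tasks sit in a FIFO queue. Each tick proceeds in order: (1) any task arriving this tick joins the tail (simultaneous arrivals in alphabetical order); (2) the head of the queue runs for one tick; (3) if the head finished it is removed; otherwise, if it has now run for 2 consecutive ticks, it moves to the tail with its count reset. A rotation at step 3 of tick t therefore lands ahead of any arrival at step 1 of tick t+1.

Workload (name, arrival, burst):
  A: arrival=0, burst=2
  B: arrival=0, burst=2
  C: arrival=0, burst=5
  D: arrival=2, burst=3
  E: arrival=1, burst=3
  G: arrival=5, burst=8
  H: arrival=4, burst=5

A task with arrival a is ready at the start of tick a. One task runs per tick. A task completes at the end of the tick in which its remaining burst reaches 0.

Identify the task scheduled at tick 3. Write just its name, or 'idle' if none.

running at tick 3 = B

t=0: queue=[A,B,C] q_used=0 → run A
t=1: queue=[A,B,C,E] q_used=1 → run A
t=2: queue=[B,C,E,D] q_used=0 → run B
t=3: queue=[B,C,E,D] q_used=1 → run B
t=4: queue=[C,E,D,H] q_used=0 → run C
t=5: queue=[C,E,D,H,G] q_used=1 → run C
t=6: queue=[E,D,H,G,C] q_used=0 → run E
t=7: queue=[E,D,H,G,C] q_used=1 → run E
t=8: queue=[D,H,G,C,E] q_used=0 → run D
t=9: queue=[D,H,G,C,E] q_used=1 → run D
t=10: queue=[H,G,C,E,D] q_used=0 → run H
t=11: queue=[H,G,C,E,D] q_used=1 → run H
t=12: queue=[G,C,E,D,H] q_used=0 → run G
t=13: queue=[G,C,E,D,H] q_used=1 → run G
t=14: queue=[C,E,D,H,G] q_used=0 → run C
t=15: queue=[C,E,D,H,G] q_used=1 → run C
t=16: queue=[E,D,H,G,C] q_used=0 → run E
t=17: queue=[D,H,G,C] q_used=0 → run D
t=18: queue=[H,G,C] q_used=0 → run H
t=19: queue=[H,G,C] q_used=1 → run H
t=20: queue=[G,C,H] q_used=0 → run G
t=21: queue=[G,C,H] q_used=1 → run G
t=22: queue=[C,H,G] q_used=0 → run C
t=23: queue=[H,G] q_used=0 → run H
t=24: queue=[G] q_used=0 → run G
t=25: queue=[G] q_used=1 → run G
t=26: queue=[G] q_used=0 → run G
t=27: queue=[G] q_used=1 → run G
t=28: (idle)
t=29: (idle)
t=30: (idle)
t=31: (idle)
t=32: (idle)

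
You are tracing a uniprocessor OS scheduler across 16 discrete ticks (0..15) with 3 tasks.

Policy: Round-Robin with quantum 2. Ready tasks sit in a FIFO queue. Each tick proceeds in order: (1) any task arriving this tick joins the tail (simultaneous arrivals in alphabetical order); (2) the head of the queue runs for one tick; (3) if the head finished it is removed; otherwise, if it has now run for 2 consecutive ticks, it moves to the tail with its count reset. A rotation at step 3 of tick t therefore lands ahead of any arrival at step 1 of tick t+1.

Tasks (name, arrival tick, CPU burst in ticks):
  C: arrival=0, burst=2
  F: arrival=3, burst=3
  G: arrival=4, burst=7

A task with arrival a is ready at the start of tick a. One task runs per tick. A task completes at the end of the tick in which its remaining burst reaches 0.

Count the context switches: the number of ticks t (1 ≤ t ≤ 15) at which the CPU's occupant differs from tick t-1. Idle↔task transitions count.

context switches = 6

t=0: queue=[C] q_used=0 → run C
t=1: queue=[C] q_used=1 → run C
t=2: (idle)
t=3: queue=[F] q_used=0 → run F
t=4: queue=[F,G] q_used=1 → run F
t=5: queue=[G,F] q_used=0 → run G
t=6: queue=[G,F] q_used=1 → run G
t=7: queue=[F,G] q_used=0 → run F
t=8: queue=[G] q_used=0 → run G
t=9: queue=[G] q_used=1 → run G
t=10: queue=[G] q_used=0 → run G
t=11: queue=[G] q_used=1 → run G
t=12: queue=[G] q_used=0 → run G
t=13: (idle)
t=14: (idle)
t=15: (idle)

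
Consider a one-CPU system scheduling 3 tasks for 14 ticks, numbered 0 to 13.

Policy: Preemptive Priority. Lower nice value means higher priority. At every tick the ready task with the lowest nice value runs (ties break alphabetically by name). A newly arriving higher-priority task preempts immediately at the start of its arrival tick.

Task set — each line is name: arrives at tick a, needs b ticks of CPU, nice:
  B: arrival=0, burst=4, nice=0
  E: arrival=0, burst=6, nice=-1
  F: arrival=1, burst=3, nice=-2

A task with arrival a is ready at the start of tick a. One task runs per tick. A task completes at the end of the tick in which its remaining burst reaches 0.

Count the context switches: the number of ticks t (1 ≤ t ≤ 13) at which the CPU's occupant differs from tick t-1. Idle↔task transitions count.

t=0: ready={B,E} → run E
t=1: ready={B,E,F} → run F
t=2: ready={B,E,F} → run F
t=3: ready={B,E,F} → run F
t=4: ready={B,E} → run E
t=5: ready={B,E} → run E
t=6: ready={B,E} → run E
t=7: ready={B,E} → run E
t=8: ready={B,E} → run E
t=9: ready={B} → run B
t=10: ready={B} → run B
t=11: ready={B} → run B
t=12: ready={B} → run B
t=13: (idle)

context switches = 4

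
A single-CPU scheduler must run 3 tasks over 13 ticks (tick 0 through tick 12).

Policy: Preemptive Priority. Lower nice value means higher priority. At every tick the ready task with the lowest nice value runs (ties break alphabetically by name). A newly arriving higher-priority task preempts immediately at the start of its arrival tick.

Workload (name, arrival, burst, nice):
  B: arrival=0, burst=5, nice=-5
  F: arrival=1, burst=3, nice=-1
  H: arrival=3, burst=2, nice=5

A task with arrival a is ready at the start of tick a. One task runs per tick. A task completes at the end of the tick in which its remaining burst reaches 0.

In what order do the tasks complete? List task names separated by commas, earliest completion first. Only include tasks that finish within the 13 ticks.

completion order = B, F, H

t=0: ready={B} → run B
t=1: ready={B,F} → run B
t=2: ready={B,F} → run B
t=3: ready={B,F,H} → run B
t=4: ready={B,F,H} → run B
t=5: ready={F,H} → run F
t=6: ready={F,H} → run F
t=7: ready={F,H} → run F
t=8: ready={H} → run H
t=9: ready={H} → run H
t=10: (idle)
t=11: (idle)
t=12: (idle)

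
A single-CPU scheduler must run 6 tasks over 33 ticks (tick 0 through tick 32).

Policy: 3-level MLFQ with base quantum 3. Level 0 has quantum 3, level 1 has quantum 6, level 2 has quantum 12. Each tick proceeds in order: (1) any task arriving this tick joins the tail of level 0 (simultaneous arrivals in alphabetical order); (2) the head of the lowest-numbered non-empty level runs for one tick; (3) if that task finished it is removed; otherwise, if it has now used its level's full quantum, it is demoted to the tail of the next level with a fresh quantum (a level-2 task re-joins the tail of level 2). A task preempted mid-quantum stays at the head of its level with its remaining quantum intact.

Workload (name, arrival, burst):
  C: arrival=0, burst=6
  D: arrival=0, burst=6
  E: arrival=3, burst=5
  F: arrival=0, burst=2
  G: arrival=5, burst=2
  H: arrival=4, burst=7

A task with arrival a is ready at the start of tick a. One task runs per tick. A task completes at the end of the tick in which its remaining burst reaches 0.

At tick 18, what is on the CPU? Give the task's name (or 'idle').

running at tick 18 = C

t=0: L0/L1/L2 = CDF/-/- → run C
t=1: L0/L1/L2 = CDF/-/- → run C
t=2: L0/L1/L2 = CDF/-/- → run C
t=3: L0/L1/L2 = DFE/C/- → run D
t=4: L0/L1/L2 = DFEH/C/- → run D
t=5: L0/L1/L2 = DFEHG/C/- → run D
t=6: L0/L1/L2 = FEHG/CD/- → run F
t=7: L0/L1/L2 = FEHG/CD/- → run F
t=8: L0/L1/L2 = EHG/CD/- → run E
t=9: L0/L1/L2 = EHG/CD/- → run E
t=10: L0/L1/L2 = EHG/CD/- → run E
t=11: L0/L1/L2 = HG/CDE/- → run H
t=12: L0/L1/L2 = HG/CDE/- → run H
t=13: L0/L1/L2 = HG/CDE/- → run H
t=14: L0/L1/L2 = G/CDEH/- → run G
t=15: L0/L1/L2 = G/CDEH/- → run G
t=16: L0/L1/L2 = -/CDEH/- → run C
t=17: L0/L1/L2 = -/CDEH/- → run C
t=18: L0/L1/L2 = -/CDEH/- → run C
t=19: L0/L1/L2 = -/DEH/- → run D
t=20: L0/L1/L2 = -/DEH/- → run D
t=21: L0/L1/L2 = -/DEH/- → run D
t=22: L0/L1/L2 = -/EH/- → run E
t=23: L0/L1/L2 = -/EH/- → run E
t=24: L0/L1/L2 = -/H/- → run H
t=25: L0/L1/L2 = -/H/- → run H
t=26: L0/L1/L2 = -/H/- → run H
t=27: L0/L1/L2 = -/H/- → run H
t=28: (idle)
t=29: (idle)
t=30: (idle)
t=31: (idle)
t=32: (idle)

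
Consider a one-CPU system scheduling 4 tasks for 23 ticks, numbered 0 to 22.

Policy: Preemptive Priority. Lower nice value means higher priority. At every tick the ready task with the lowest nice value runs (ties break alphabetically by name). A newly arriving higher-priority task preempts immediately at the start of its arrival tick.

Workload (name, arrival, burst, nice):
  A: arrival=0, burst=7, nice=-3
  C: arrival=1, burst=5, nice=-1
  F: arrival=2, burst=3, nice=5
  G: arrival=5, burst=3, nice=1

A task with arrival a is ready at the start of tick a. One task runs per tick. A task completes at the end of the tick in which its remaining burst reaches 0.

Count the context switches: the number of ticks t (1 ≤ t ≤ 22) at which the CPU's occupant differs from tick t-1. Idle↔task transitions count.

context switches = 4

t=0: ready={A} → run A
t=1: ready={A,C} → run A
t=2: ready={A,C,F} → run A
t=3: ready={A,C,F} → run A
t=4: ready={A,C,F} → run A
t=5: ready={A,C,F,G} → run A
t=6: ready={A,C,F,G} → run A
t=7: ready={C,F,G} → run C
t=8: ready={C,F,G} → run C
t=9: ready={C,F,G} → run C
t=10: ready={C,F,G} → run C
t=11: ready={C,F,G} → run C
t=12: ready={F,G} → run G
t=13: ready={F,G} → run G
t=14: ready={F,G} → run G
t=15: ready={F} → run F
t=16: ready={F} → run F
t=17: ready={F} → run F
t=18: (idle)
t=19: (idle)
t=20: (idle)
t=21: (idle)
t=22: (idle)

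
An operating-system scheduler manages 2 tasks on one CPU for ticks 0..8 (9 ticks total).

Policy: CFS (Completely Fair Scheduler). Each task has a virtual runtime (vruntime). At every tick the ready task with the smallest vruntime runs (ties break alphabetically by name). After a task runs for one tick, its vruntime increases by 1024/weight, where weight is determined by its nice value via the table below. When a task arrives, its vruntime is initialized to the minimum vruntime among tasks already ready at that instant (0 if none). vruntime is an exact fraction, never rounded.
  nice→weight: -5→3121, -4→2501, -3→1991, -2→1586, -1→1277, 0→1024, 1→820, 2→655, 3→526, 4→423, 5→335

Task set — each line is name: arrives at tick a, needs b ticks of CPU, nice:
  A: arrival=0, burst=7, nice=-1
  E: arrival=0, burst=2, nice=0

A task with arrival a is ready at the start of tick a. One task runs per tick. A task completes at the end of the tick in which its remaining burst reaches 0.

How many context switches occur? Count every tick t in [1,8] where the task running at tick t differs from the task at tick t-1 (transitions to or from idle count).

t=0: vr[A=0 E=0] → run A
t=1: vr[A=1024/1277 E=0] → run E
t=2: vr[A=1024/1277 E=1] → run A
t=3: vr[A=2048/1277 E=1] → run E
t=4: vr[A=2048/1277] → run A
t=5: vr[A=3072/1277] → run A
t=6: vr[A=4096/1277] → run A
t=7: vr[A=5120/1277] → run A
t=8: vr[A=6144/1277] → run A

context switches = 4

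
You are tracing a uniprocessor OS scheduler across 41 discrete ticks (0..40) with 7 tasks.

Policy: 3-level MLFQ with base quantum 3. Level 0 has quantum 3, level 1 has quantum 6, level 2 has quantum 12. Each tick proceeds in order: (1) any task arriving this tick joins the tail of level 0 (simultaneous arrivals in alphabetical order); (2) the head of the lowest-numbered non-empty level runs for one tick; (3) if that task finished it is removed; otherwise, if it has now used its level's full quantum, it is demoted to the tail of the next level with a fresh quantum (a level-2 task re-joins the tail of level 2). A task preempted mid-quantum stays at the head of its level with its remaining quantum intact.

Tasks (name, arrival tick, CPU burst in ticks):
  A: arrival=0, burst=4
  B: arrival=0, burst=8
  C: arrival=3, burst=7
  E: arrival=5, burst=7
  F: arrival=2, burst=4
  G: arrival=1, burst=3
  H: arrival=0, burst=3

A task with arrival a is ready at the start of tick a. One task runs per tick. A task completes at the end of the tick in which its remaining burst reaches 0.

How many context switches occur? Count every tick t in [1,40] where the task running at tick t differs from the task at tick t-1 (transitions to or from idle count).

context switches = 12

t=0: L0/L1/L2 = ABH/-/- → run A
t=1: L0/L1/L2 = ABHG/-/- → run A
t=2: L0/L1/L2 = ABHGF/-/- → run A
t=3: L0/L1/L2 = BHGFC/A/- → run B
t=4: L0/L1/L2 = BHGFC/A/- → run B
t=5: L0/L1/L2 = BHGFCE/A/- → run B
t=6: L0/L1/L2 = HGFCE/AB/- → run H
t=7: L0/L1/L2 = HGFCE/AB/- → run H
t=8: L0/L1/L2 = HGFCE/AB/- → run H
t=9: L0/L1/L2 = GFCE/AB/- → run G
t=10: L0/L1/L2 = GFCE/AB/- → run G
t=11: L0/L1/L2 = GFCE/AB/- → run G
t=12: L0/L1/L2 = FCE/AB/- → run F
t=13: L0/L1/L2 = FCE/AB/- → run F
t=14: L0/L1/L2 = FCE/AB/- → run F
t=15: L0/L1/L2 = CE/ABF/- → run C
t=16: L0/L1/L2 = CE/ABF/- → run C
t=17: L0/L1/L2 = CE/ABF/- → run C
t=18: L0/L1/L2 = E/ABFC/- → run E
t=19: L0/L1/L2 = E/ABFC/- → run E
t=20: L0/L1/L2 = E/ABFC/- → run E
t=21: L0/L1/L2 = -/ABFCE/- → run A
t=22: L0/L1/L2 = -/BFCE/- → run B
t=23: L0/L1/L2 = -/BFCE/- → run B
t=24: L0/L1/L2 = -/BFCE/- → run B
t=25: L0/L1/L2 = -/BFCE/- → run B
t=26: L0/L1/L2 = -/BFCE/- → run B
t=27: L0/L1/L2 = -/FCE/- → run F
t=28: L0/L1/L2 = -/CE/- → run C
t=29: L0/L1/L2 = -/CE/- → run C
t=30: L0/L1/L2 = -/CE/- → run C
t=31: L0/L1/L2 = -/CE/- → run C
t=32: L0/L1/L2 = -/E/- → run E
t=33: L0/L1/L2 = -/E/- → run E
t=34: L0/L1/L2 = -/E/- → run E
t=35: L0/L1/L2 = -/E/- → run E
t=36: (idle)
t=37: (idle)
t=38: (idle)
t=39: (idle)
t=40: (idle)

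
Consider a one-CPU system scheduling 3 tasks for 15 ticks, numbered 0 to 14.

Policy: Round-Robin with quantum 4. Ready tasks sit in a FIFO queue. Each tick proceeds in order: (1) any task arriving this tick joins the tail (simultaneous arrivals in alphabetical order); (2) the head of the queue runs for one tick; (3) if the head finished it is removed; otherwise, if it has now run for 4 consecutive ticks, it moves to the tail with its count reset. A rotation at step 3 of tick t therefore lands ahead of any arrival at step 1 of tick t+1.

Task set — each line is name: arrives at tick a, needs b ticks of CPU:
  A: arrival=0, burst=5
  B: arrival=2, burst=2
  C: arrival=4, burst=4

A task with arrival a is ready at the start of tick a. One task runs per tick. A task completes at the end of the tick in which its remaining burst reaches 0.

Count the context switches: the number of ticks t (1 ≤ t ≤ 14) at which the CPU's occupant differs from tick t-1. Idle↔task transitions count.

context switches = 4

t=0: queue=[A] q_used=0 → run A
t=1: queue=[A] q_used=1 → run A
t=2: queue=[A,B] q_used=2 → run A
t=3: queue=[A,B] q_used=3 → run A
t=4: queue=[B,A,C] q_used=0 → run B
t=5: queue=[B,A,C] q_used=1 → run B
t=6: queue=[A,C] q_used=0 → run A
t=7: queue=[C] q_used=0 → run C
t=8: queue=[C] q_used=1 → run C
t=9: queue=[C] q_used=2 → run C
t=10: queue=[C] q_used=3 → run C
t=11: (idle)
t=12: (idle)
t=13: (idle)
t=14: (idle)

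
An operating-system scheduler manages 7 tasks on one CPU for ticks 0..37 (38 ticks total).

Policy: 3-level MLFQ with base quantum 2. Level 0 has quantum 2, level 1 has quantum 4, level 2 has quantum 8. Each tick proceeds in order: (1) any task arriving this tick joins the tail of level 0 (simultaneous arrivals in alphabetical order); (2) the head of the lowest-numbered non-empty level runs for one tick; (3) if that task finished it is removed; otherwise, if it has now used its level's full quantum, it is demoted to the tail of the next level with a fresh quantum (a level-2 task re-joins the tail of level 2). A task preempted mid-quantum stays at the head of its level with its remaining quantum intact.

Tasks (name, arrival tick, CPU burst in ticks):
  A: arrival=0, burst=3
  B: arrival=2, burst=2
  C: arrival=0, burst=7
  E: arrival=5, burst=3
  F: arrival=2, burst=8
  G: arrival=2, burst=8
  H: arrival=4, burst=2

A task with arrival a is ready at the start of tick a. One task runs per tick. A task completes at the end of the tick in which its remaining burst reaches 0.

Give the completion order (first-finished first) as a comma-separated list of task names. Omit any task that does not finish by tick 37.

t=0: L0/L1/L2 = AC/-/- → run A
t=1: L0/L1/L2 = AC/-/- → run A
t=2: L0/L1/L2 = CBFG/A/- → run C
t=3: L0/L1/L2 = CBFG/A/- → run C
t=4: L0/L1/L2 = BFGH/AC/- → run B
t=5: L0/L1/L2 = BFGHE/AC/- → run B
t=6: L0/L1/L2 = FGHE/AC/- → run F
t=7: L0/L1/L2 = FGHE/AC/- → run F
t=8: L0/L1/L2 = GHE/ACF/- → run G
t=9: L0/L1/L2 = GHE/ACF/- → run G
t=10: L0/L1/L2 = HE/ACFG/- → run H
t=11: L0/L1/L2 = HE/ACFG/- → run H
t=12: L0/L1/L2 = E/ACFG/- → run E
t=13: L0/L1/L2 = E/ACFG/- → run E
t=14: L0/L1/L2 = -/ACFGE/- → run A
t=15: L0/L1/L2 = -/CFGE/- → run C
t=16: L0/L1/L2 = -/CFGE/- → run C
t=17: L0/L1/L2 = -/CFGE/- → run C
t=18: L0/L1/L2 = -/CFGE/- → run C
t=19: L0/L1/L2 = -/FGE/C → run F
t=20: L0/L1/L2 = -/FGE/C → run F
t=21: L0/L1/L2 = -/FGE/C → run F
t=22: L0/L1/L2 = -/FGE/C → run F
t=23: L0/L1/L2 = -/GE/CF → run G
t=24: L0/L1/L2 = -/GE/CF → run G
t=25: L0/L1/L2 = -/GE/CF → run G
t=26: L0/L1/L2 = -/GE/CF → run G
t=27: L0/L1/L2 = -/E/CFG → run E
t=28: L0/L1/L2 = -/-/CFG → run C
t=29: L0/L1/L2 = -/-/FG → run F
t=30: L0/L1/L2 = -/-/FG → run F
t=31: L0/L1/L2 = -/-/G → run G
t=32: L0/L1/L2 = -/-/G → run G
t=33: (idle)
t=34: (idle)
t=35: (idle)
t=36: (idle)
t=37: (idle)

completion order = B, H, A, E, C, F, G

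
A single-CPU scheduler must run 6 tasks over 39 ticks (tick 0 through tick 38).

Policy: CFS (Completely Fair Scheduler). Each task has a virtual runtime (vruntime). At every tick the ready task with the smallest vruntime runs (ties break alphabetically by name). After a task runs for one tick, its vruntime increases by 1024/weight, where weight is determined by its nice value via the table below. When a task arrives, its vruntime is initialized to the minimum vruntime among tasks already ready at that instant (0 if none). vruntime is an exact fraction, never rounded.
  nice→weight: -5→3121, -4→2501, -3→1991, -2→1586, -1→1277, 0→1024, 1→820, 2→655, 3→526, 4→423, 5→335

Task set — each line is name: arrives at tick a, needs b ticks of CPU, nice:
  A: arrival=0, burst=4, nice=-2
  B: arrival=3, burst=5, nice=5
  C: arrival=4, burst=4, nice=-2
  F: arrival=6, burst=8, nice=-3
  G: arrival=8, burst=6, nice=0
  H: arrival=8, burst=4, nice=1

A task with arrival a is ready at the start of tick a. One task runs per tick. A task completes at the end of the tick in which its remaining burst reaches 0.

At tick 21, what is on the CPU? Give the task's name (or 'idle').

running at tick 21 = H

t=0: vr[A=0] → run A
t=1: vr[A=512/793] → run A
t=2: vr[A=1024/793] → run A
t=3: vr[A=1536/793 B=1536/793] → run A
t=4: vr[B=1536/793 C=1536/793] → run B
t=5: vr[B=1326592/265655 C=1536/793] → run C
t=6: vr[B=1326592/265655 C=2048/793 F=2048/793] → run C
t=7: vr[B=1326592/265655 C=2560/793 F=2048/793] → run F
t=8: vr[B=1326592/265655 C=2560/793 F=4889600/1578863 G=4889600/1578863 H=4889600/1578863] → run F
t=9: vr[B=1326592/265655 C=2560/793 F=5701632/1578863 G=4889600/1578863 H=4889600/1578863] → run G
t=10: vr[B=1326592/265655 C=2560/793 F=5701632/1578863 G=6468463/1578863 H=4889600/1578863] → run H
t=11: vr[B=1326592/265655 C=2560/793 F=5701632/1578863 G=6468463/1578863 H=1406556928/323666915] → run C
t=12: vr[B=1326592/265655 C=3072/793 F=5701632/1578863 G=6468463/1578863 H=1406556928/323666915] → run F
t=13: vr[B=1326592/265655 C=3072/793 F=6513664/1578863 G=6468463/1578863 H=1406556928/323666915] → run C
t=14: vr[B=1326592/265655 F=6513664/1578863 G=6468463/1578863 H=1406556928/323666915] → run G
t=15: vr[B=1326592/265655 F=6513664/1578863 G=8047326/1578863 H=1406556928/323666915] → run F
t=16: vr[B=1326592/265655 F=7325696/1578863 G=8047326/1578863 H=1406556928/323666915] → run H
t=17: vr[B=1326592/265655 F=7325696/1578863 G=8047326/1578863 H=1810745856/323666915] → run F
t=18: vr[B=1326592/265655 F=8137728/1578863 G=8047326/1578863 H=1810745856/323666915] → run B
t=19: vr[B=2138624/265655 F=8137728/1578863 G=8047326/1578863 H=1810745856/323666915] → run G
t=20: vr[B=2138624/265655 F=8137728/1578863 G=9626189/1578863 H=1810745856/323666915] → run F
t=21: vr[B=2138624/265655 F=8949760/1578863 G=9626189/1578863 H=1810745856/323666915] → run H
t=22: vr[B=2138624/265655 F=8949760/1578863 G=9626189/1578863 H=2214934784/323666915] → run F
t=23: vr[B=2138624/265655 F=9761792/1578863 G=9626189/1578863 H=2214934784/323666915] → run G
t=24: vr[B=2138624/265655 F=9761792/1578863 G=11205052/1578863 H=2214934784/323666915] → run F
t=25: vr[B=2138624/265655 G=11205052/1578863 H=2214934784/323666915] → run H
t=26: vr[B=2138624/265655 G=11205052/1578863] → run G
t=27: vr[B=2138624/265655 G=12783915/1578863] → run B
t=28: vr[B=2950656/265655 G=12783915/1578863] → run G
t=29: vr[B=2950656/265655] → run B
t=30: vr[B=3762688/265655] → run B
t=31: (idle)
t=32: (idle)
t=33: (idle)
t=34: (idle)
t=35: (idle)
t=36: (idle)
t=37: (idle)
t=38: (idle)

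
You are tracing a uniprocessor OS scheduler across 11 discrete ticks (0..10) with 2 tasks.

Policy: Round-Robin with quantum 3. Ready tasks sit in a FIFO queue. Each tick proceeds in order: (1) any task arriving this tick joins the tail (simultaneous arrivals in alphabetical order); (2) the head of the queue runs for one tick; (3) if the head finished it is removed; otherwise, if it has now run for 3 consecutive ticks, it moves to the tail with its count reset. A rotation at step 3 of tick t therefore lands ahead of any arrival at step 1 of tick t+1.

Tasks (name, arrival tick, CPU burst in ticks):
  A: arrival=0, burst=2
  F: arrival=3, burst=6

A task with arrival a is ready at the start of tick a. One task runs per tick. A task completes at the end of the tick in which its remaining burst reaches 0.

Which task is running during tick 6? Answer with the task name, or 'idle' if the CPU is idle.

running at tick 6 = F

t=0: queue=[A] q_used=0 → run A
t=1: queue=[A] q_used=1 → run A
t=2: (idle)
t=3: queue=[F] q_used=0 → run F
t=4: queue=[F] q_used=1 → run F
t=5: queue=[F] q_used=2 → run F
t=6: queue=[F] q_used=0 → run F
t=7: queue=[F] q_used=1 → run F
t=8: queue=[F] q_used=2 → run F
t=9: (idle)
t=10: (idle)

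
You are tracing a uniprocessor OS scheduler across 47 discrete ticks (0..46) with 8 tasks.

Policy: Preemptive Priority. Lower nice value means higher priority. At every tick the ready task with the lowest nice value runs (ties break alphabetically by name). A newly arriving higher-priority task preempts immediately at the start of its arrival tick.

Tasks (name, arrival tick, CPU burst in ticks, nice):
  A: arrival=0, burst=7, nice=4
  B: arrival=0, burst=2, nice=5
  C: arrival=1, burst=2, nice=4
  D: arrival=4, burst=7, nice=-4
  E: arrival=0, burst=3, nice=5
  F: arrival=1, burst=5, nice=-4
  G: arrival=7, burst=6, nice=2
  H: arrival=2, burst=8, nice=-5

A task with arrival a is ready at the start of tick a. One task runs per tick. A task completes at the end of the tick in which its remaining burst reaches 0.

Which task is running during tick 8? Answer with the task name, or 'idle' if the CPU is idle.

running at tick 8 = H

t=0: ready={A,B,E} → run A
t=1: ready={A,B,C,E,F} → run F
t=2: ready={A,B,C,E,F,H} → run H
t=3: ready={A,B,C,E,F,H} → run H
t=4: ready={A,B,C,D,E,F,H} → run H
t=5: ready={A,B,C,D,E,F,H} → run H
t=6: ready={A,B,C,D,E,F,H} → run H
t=7: ready={A,B,C,D,E,F,G,H} → run H
t=8: ready={A,B,C,D,E,F,G,H} → run H
t=9: ready={A,B,C,D,E,F,G,H} → run H
t=10: ready={A,B,C,D,E,F,G} → run D
t=11: ready={A,B,C,D,E,F,G} → run D
t=12: ready={A,B,C,D,E,F,G} → run D
t=13: ready={A,B,C,D,E,F,G} → run D
t=14: ready={A,B,C,D,E,F,G} → run D
t=15: ready={A,B,C,D,E,F,G} → run D
t=16: ready={A,B,C,D,E,F,G} → run D
t=17: ready={A,B,C,E,F,G} → run F
t=18: ready={A,B,C,E,F,G} → run F
t=19: ready={A,B,C,E,F,G} → run F
t=20: ready={A,B,C,E,F,G} → run F
t=21: ready={A,B,C,E,G} → run G
t=22: ready={A,B,C,E,G} → run G
t=23: ready={A,B,C,E,G} → run G
t=24: ready={A,B,C,E,G} → run G
t=25: ready={A,B,C,E,G} → run G
t=26: ready={A,B,C,E,G} → run G
t=27: ready={A,B,C,E} → run A
t=28: ready={A,B,C,E} → run A
t=29: ready={A,B,C,E} → run A
t=30: ready={A,B,C,E} → run A
t=31: ready={A,B,C,E} → run A
t=32: ready={A,B,C,E} → run A
t=33: ready={B,C,E} → run C
t=34: ready={B,C,E} → run C
t=35: ready={B,E} → run B
t=36: ready={B,E} → run B
t=37: ready={E} → run E
t=38: ready={E} → run E
t=39: ready={E} → run E
t=40: (idle)
t=41: (idle)
t=42: (idle)
t=43: (idle)
t=44: (idle)
t=45: (idle)
t=46: (idle)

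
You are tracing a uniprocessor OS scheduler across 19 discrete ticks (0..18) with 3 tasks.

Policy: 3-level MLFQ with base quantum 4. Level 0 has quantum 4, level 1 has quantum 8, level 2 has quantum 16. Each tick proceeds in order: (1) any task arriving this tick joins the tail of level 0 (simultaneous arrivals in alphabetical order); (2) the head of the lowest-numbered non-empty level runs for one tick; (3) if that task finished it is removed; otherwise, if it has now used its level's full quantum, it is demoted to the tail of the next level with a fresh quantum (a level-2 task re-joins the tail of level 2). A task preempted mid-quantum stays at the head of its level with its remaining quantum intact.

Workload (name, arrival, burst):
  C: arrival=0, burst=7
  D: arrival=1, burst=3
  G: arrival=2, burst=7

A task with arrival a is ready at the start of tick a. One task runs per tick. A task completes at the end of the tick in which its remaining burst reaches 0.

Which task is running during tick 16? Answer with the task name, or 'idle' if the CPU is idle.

t=0: L0/L1/L2 = C/-/- → run C
t=1: L0/L1/L2 = CD/-/- → run C
t=2: L0/L1/L2 = CDG/-/- → run C
t=3: L0/L1/L2 = CDG/-/- → run C
t=4: L0/L1/L2 = DG/C/- → run D
t=5: L0/L1/L2 = DG/C/- → run D
t=6: L0/L1/L2 = DG/C/- → run D
t=7: L0/L1/L2 = G/C/- → run G
t=8: L0/L1/L2 = G/C/- → run G
t=9: L0/L1/L2 = G/C/- → run G
t=10: L0/L1/L2 = G/C/- → run G
t=11: L0/L1/L2 = -/CG/- → run C
t=12: L0/L1/L2 = -/CG/- → run C
t=13: L0/L1/L2 = -/CG/- → run C
t=14: L0/L1/L2 = -/G/- → run G
t=15: L0/L1/L2 = -/G/- → run G
t=16: L0/L1/L2 = -/G/- → run G
t=17: (idle)
t=18: (idle)

running at tick 16 = G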